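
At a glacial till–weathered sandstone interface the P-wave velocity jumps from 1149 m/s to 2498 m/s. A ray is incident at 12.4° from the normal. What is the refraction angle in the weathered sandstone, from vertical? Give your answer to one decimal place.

27.8°

sin θ₁/V₁ = sin θ₂/V₂ ⇒ sin θ₂ = 2498·sin 12.4°/1149 = 2498·0.2147/1149 = 0.4668.
θ₂ = arcsin 0.4668 = 27.83° from the normal.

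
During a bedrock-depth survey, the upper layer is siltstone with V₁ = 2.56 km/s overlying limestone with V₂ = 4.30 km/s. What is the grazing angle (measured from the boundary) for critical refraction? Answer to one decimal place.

53.5°

Critical incidence: sin θ_c = V₁/V₂ = 2.56/4.30 = 0.5953.
θ_c = arcsin 0.5953 = 36.54°.
Measured from the interface: 90° − 36.54° = 53.46°.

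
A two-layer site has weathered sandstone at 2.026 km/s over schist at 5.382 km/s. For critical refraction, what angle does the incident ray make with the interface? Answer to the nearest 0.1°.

67.9°

Critical incidence: sin θ_c = V₁/V₂ = 2.026/5.382 = 0.3764.
θ_c = arcsin 0.3764 = 22.11°.
Measured from the interface: 90° − 22.11° = 67.89°.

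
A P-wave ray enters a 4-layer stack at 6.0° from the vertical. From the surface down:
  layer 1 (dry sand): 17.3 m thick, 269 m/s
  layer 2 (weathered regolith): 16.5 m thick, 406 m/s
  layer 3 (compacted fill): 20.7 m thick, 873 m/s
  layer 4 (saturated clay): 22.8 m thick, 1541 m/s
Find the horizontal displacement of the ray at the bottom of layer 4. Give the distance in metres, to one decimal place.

29.0 m

Ray parameter p = sin 6.0° / 269 m/s = 3.8858e-04 s/m.
Layer 1: θ = 6.00°; offset = 17.3·tan 6.00° = 1.818 m.
Layer 2: sin θ = p·406 = 0.1578 → θ = 9.08°; offset = 16.5·tan 9.08° = 2.636 m.
Layer 3: sin θ = p·873 = 0.3392 → θ = 19.83°; offset = 20.7·tan 19.83° = 7.465 m.
Layer 4: sin θ = p·1541 = 0.5988 → θ = 36.78°; offset = 22.8·tan 36.78° = 17.047 m.
Σ offsets = 28.966 m.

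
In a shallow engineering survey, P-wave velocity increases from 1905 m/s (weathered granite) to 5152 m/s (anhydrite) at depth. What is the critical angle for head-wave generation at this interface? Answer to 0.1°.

Critical incidence: sin θ_c = V₁/V₂ = 1905/5152 = 0.3698.
θ_c = arcsin 0.3698 = 21.70°.

21.7°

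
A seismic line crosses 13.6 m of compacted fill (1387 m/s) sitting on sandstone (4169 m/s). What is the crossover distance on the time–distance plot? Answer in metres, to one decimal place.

38.4 m

θ_c = arcsin(1387/4169) = 19.43°, so cos θ_c = 0.9430 and tᵢ = 2h cos θ_c/V₁ = 0.0185 s.
At crossover x/V₁ = x/V₂ + tᵢ ⇒ x = tᵢ/(1/V₁ − 1/V₂) = 0.01849/(7.2098e-04 − 2.3987e-04) = 38.44 m.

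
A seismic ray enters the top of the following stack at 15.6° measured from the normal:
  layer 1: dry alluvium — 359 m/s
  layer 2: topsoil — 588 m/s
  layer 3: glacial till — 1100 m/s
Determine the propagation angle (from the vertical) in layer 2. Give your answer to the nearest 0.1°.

Ray parameter p = sin 15.6° / 359 = 7.4908e-04 s/m.
sin θ_2 = p·V_2 = 7.4908e-04 × 588 = 0.4405.
θ_2 = 26.13° from the vertical.

26.1°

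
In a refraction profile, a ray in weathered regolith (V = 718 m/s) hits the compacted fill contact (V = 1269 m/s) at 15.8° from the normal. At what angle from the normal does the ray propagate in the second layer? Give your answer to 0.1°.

28.8°

sin θ₁/V₁ = sin θ₂/V₂ ⇒ sin θ₂ = 1269·sin 15.8°/718 = 1269·0.2723/718 = 0.4812.
θ₂ = sin⁻¹(0.4812) = 28.77° (from vertical).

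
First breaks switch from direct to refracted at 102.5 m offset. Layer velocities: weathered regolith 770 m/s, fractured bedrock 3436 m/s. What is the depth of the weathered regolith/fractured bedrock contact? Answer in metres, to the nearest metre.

h = (x_cross/2)·√((V₂−V₁)/(V₂+V₁)).
(V₂−V₁)/(V₂+V₁) = (3436−770)/(3436+770) = 0.6339; √ = 0.7962.
h = (102.5/2)·0.7962 = 40.80 m.

41 m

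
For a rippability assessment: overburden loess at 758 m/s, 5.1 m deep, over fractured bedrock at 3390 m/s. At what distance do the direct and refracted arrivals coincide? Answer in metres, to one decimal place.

12.8 m

x_cross = 2h·√((V₂+V₁)/(V₂−V₁)).
(V₂+V₁)/(V₂−V₁) = (3390+758)/(3390−758) = 1.5760; √ = 1.2554.
x_cross = 2·5.1·1.2554 = 12.80 m.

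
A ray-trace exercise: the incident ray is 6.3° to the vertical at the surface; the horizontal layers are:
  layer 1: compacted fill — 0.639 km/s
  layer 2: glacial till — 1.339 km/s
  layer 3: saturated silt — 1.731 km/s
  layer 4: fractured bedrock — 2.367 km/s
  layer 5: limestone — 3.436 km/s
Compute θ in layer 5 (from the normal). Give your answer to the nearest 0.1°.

Snell's law across each interface conserves sin θ / V, so sin θ_5 = V_5·sin θ₁/V₁.
sin θ_5 = 3.436 × sin 6.3° / 0.639 = 0.5901.
θ_5 = arcsin 0.5901 = 36.16°.

36.2°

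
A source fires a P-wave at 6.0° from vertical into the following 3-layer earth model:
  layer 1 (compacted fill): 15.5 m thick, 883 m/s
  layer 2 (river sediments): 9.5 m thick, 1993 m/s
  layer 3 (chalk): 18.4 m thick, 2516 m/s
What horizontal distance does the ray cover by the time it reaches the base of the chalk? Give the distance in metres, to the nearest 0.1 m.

9.7 m

Ray parameter p = sin 6.0° / 883 m/s = 1.1838e-04 s/m.
Layer 1: θ = 6.00°; offset = 15.5·tan 6.00° = 1.629 m.
Layer 2: sin θ = p·1993 = 0.2359 → θ = 13.65°; offset = 9.5·tan 13.65° = 2.306 m.
Layer 3: sin θ = p·2516 = 0.2978 → θ = 17.33°; offset = 18.4·tan 17.33° = 5.741 m.
Summing the layer offsets gives 9.676 m.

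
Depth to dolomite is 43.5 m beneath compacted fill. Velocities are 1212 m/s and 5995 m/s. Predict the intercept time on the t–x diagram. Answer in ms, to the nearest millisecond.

tᵢ = 2h·√(V₂²−V₁²)/(V₁V₂).
√(V₂²−V₁²) = √(5995²−1212²) = 5871.2 m/s.
tᵢ = 2·43.5·5871.2/(1212·5995) = 0.07030 s.

70 ms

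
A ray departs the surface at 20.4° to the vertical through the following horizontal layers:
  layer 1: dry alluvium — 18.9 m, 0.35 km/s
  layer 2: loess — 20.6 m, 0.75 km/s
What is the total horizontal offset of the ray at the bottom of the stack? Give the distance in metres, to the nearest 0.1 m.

Apply Snell's law at each interface; in layer i the horizontal offset is hᵢ·tan θᵢ.
Layer 1: θ = 20.40°; offset = 18.9·tan 20.40° = 7.029 m.
Layer 2: sin θ = 0.75·sin 20.4°/0.35 = 0.7469, θ = 48.33°; offset = 20.6·tan 48.33° = 23.142 m.
Σ offsets = 30.171 m.

30.2 m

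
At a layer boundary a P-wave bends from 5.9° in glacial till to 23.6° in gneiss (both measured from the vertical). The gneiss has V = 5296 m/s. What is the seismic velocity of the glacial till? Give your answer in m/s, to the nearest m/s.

Snell's law: sin 5.9°/V₁ = sin 23.6°/V₂.
V₁ = V₂·sin 5.9°/sin 23.6° = 5296 × 0.2568 = 1359.79 m/s.

1360 m/s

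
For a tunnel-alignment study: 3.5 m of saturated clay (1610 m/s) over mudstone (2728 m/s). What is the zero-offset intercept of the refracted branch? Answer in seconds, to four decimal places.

0.0035 s

tᵢ = 2h·√(V₂²−V₁²)/(V₁V₂).
√(V₂²−V₁²) = √(2728²−1610²) = 2202.2 m/s.
tᵢ = 2·3.5·2202.2/(1610·2728) = 0.00351 s.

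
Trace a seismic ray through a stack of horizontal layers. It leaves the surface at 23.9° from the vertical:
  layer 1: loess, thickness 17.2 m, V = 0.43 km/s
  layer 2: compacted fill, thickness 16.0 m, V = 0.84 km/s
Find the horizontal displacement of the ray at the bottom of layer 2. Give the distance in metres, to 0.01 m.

p = sin θ₁/V₁ = sin 23.9°/0.43 = 9.4219e-01 s/km is conserved through the stack.
Layer 1: θ = 23.90°; offset = 17.2·tan 23.90° = 7.6220 m.
Layer 2: sin θ = p·0.84 = 0.7914 → θ = 52.32°; offset = 16.0·tan 52.32° = 20.7167 m.
Summing the layer offsets gives 28.3387 m.

28.34 m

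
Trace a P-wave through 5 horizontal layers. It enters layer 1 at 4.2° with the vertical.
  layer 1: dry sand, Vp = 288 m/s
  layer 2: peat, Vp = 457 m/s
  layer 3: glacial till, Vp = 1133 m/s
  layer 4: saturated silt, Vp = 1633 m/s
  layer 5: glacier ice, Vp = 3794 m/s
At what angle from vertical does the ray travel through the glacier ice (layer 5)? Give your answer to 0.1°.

74.8°

Ray parameter p = sin 4.2° / 288 = 2.5430e-04 s/m.
sin θ_5 = p·V_5 = 2.5430e-04 × 3794 = 0.9648.
θ_5 = 74.76° from the vertical.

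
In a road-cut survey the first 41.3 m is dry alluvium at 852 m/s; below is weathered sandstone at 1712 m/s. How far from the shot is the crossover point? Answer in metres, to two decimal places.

θ_c = arcsin(852/1712) = 29.85°, so cos θ_c = 0.8674 and tᵢ = 2h cos θ_c/V₁ = 0.0841 s.
At crossover x/V₁ = x/V₂ + tᵢ ⇒ x = tᵢ/(1/V₁ − 1/V₂) = 0.08409/(1.1737e-03 − 5.8411e-04) = 142.62 m.

142.62 m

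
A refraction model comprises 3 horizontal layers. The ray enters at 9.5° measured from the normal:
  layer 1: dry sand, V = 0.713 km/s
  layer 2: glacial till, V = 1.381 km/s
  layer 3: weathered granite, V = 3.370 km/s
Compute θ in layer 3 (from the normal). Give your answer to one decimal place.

51.3°

Snell's law across each interface conserves sin θ / V, so sin θ_3 = V_3·sin θ₁/V₁.
sin θ_3 = 3.370 × sin 9.5° / 0.713 = 0.7801.
θ_3 = arcsin 0.7801 = 51.27°.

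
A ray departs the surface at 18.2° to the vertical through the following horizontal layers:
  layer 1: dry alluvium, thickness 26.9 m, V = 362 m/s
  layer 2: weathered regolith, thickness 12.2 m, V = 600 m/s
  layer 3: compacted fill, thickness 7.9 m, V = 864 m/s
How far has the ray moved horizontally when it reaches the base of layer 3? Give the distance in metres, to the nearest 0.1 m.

p = sin θ₁/V₁ = sin 18.2°/362 = 8.6280e-04 s/m is conserved through the stack.
Layer 1: θ = 18.20°; offset = 26.9·tan 18.20° = 8.844 m.
Layer 2: sin θ = p·600 = 0.5177 → θ = 31.18°; offset = 12.2·tan 31.18° = 7.382 m.
Layer 3: sin θ = p·864 = 0.7455 → θ = 48.20°; offset = 7.9·tan 48.20° = 8.835 m.
Σ offsets = 25.061 m.

25.1 m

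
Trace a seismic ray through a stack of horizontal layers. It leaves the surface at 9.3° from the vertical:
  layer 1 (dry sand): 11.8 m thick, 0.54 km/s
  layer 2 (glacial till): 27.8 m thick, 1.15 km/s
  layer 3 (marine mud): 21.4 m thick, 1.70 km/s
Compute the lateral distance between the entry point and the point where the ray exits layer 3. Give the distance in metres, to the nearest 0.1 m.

24.8 m

Apply Snell's law at each interface; in layer i the horizontal offset is hᵢ·tan θᵢ.
Layer 1: θ = 9.30°; offset = 11.8·tan 9.30° = 1.932 m.
Layer 2: sin θ = 1.15·sin 9.3°/0.54 = 0.3442, θ = 20.13°; offset = 27.8·tan 20.13° = 10.190 m.
Layer 3: sin θ = 1.70·sin 9.3°/0.54 = 0.5088, θ = 30.58°; offset = 21.4·tan 30.58° = 12.646 m.
Σ offsets = 24.769 m.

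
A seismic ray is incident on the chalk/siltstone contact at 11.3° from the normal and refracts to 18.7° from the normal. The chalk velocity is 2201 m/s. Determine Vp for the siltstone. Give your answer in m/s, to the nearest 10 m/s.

Snell's law: sin 11.3°/V₁ = sin 18.7°/V₂.
V₂ = V₁·sin 18.7°/sin 11.3° = 2201 × 1.6362 = 3601.34 m/s.

3600 m/s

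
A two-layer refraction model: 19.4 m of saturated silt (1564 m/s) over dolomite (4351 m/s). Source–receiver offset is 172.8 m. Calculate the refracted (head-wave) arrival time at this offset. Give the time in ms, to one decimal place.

62.9 ms

t = x/V₂ + 2h·√(V₂²−V₁²)/(V₁V₂).
√(V₂²−V₁²) = √(4351²−1564²) = 4060.2 m/s; delay term = 2·19.4·4060.2/(1564·4351) = 0.02315 s.
t = 172.8/4351 + 0.02315 = 0.06287 s.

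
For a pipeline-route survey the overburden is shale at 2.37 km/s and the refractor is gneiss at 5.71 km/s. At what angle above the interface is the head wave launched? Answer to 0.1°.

65.5°

Critical incidence: sin θ_c = V₁/V₂ = 2.37/5.71 = 0.4151.
θ_c = arcsin 0.4151 = 24.52°.
Measured from the interface: 90° − 24.52° = 65.48°.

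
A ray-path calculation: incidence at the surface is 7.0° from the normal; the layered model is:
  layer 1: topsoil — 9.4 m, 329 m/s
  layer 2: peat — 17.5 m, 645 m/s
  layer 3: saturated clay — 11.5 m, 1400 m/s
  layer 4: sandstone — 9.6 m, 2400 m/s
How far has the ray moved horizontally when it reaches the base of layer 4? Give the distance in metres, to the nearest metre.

p = sin θ₁/V₁ = sin 7.0°/329 = 3.7042e-04 s/m is conserved through the stack.
Layer 1: θ = 7.00°; offset = 9.4·tan 7.00° = 1.154 m.
Layer 2: sin θ = p·645 = 0.2389 → θ = 13.82°; offset = 17.5·tan 13.82° = 4.306 m.
Layer 3: sin θ = p·1400 = 0.5186 → θ = 31.24°; offset = 11.5·tan 31.24° = 6.975 m.
Layer 4: sin θ = p·2400 = 0.8890 → θ = 62.75°; offset = 9.6·tan 62.75° = 18.639 m.
Σ offsets = 31.075 m.

31 m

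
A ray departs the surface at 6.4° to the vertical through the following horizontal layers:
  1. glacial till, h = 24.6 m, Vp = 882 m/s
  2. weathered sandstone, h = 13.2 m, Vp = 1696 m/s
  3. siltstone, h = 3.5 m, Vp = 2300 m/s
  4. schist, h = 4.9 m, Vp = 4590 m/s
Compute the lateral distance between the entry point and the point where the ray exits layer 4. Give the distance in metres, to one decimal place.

Apply Snell's law at each interface; in layer i the horizontal offset is hᵢ·tan θᵢ.
Layer 1: θ = 6.40°; offset = 24.6·tan 6.40° = 2.759 m.
Layer 2: sin θ = 1696·sin 6.4°/882 = 0.2143, θ = 12.38°; offset = 13.2·tan 12.38° = 2.897 m.
Layer 3: sin θ = 2300·sin 6.4°/882 = 0.2907, θ = 16.90°; offset = 3.5·tan 16.90° = 1.063 m.
Layer 4: sin θ = 4590·sin 6.4°/882 = 0.5801, θ = 35.46°; offset = 4.9·tan 35.46° = 3.490 m.
Σ offsets = 10.209 m.

10.2 m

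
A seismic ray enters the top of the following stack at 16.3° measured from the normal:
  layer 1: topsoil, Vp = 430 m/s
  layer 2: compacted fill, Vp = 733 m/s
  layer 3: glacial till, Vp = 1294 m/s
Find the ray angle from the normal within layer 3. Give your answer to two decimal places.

57.63°

Snell's law across each interface conserves sin θ / V, so sin θ_3 = V_3·sin θ₁/V₁.
sin θ_3 = 1294 × sin 16.3° / 430 = 0.8446.
θ_3 = 57.63° from the vertical.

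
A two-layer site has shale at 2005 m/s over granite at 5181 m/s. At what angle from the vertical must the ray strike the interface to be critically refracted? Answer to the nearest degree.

Critical incidence: sin θ_c = V₁/V₂ = 2005/5181 = 0.3870.
θ_c = arcsin 0.3870 = 22.77°.

23°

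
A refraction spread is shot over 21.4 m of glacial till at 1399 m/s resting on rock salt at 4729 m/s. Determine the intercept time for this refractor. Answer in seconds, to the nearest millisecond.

θ_c = arcsin(V₁/V₂) = arcsin(1399/4729) = 17.21°; cos θ_c = 0.9552.
tᵢ = 2h·cos θ_c / V₁ = 2·21.4·0.9552 / 1399 = 0.02922 s.

0.029 s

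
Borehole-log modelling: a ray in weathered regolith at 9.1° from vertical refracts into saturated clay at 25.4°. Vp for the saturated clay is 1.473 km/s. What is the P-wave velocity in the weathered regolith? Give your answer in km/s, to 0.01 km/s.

0.54 km/s

Snell's law: sin 9.1°/V₁ = sin 25.4°/V₂.
V₁ = V₂·sin 9.1°/sin 25.4° = 1.473 × 0.3687 = 0.54 km/s.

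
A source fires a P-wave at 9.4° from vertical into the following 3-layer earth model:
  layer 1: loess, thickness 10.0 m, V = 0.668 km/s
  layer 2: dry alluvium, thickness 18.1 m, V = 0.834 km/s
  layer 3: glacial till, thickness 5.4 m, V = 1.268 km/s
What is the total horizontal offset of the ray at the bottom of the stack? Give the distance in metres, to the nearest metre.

Ray parameter p = sin 9.4° / 0.668 km/s = 2.4450e-01 s/km.
Layer 1: θ = 9.40°; offset = 10.0·tan 9.40° = 1.655 m.
Layer 2: sin θ = p·0.834 = 0.2039 → θ = 11.77°; offset = 18.1·tan 11.77° = 3.770 m.
Layer 3: sin θ = p·1.268 = 0.3100 → θ = 18.06°; offset = 5.4·tan 18.06° = 1.761 m.
Summing the layer offsets gives 7.186 m.

7 m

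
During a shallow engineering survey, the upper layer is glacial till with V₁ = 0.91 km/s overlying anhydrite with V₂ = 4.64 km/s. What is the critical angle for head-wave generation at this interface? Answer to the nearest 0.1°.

Critical incidence: sin θ_c = V₁/V₂ = 0.91/4.64 = 0.1961.
θ_c = arcsin 0.1961 = 11.31°.

11.3°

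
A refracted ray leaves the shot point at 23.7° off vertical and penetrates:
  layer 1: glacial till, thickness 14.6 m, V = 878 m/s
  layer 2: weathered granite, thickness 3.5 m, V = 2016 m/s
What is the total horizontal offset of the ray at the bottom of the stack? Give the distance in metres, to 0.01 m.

Apply Snell's law at each interface; in layer i the horizontal offset is hᵢ·tan θᵢ.
Layer 1: θ = 23.70°; offset = 14.6·tan 23.70° = 6.4090 m.
Layer 2: sin θ = 2016·sin 23.7°/878 = 0.9229, θ = 67.36°; offset = 3.5·tan 67.36° = 8.3906 m.
Σ offsets = 14.7995 m.

14.80 m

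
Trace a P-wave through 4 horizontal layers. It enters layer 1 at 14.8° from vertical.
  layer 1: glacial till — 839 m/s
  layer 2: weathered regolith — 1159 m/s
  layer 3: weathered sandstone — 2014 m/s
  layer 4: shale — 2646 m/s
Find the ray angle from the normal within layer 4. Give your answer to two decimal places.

Snell's law across each interface conserves sin θ / V, so sin θ_4 = V_4·sin θ₁/V₁.
sin θ_4 = 2646 × sin 14.8° / 839 = 0.8056.
θ_4 = 53.67° from the vertical.

53.67°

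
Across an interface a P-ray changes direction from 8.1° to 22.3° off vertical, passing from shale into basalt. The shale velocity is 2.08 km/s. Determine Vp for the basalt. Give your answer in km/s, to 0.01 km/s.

Snell's law: sin 8.1°/V₁ = sin 22.3°/V₂.
V₂ = V₁·sin 22.3°/sin 8.1° = 2.08 × 2.6931 = 5.60 km/s.

5.60 km/s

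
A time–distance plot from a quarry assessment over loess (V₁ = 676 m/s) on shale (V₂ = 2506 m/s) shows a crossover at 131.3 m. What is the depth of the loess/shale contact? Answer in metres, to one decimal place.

h = (x_cross/2)·√((V₂−V₁)/(V₂+V₁)).
(V₂−V₁)/(V₂+V₁) = (2506−676)/(2506+676) = 0.5751; √ = 0.7584.
h = (131.3/2)·0.7584 = 49.79 m.

49.8 m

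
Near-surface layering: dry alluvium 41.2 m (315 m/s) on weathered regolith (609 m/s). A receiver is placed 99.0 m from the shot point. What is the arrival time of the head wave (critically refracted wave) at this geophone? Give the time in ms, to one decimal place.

t = x/V₂ + 2h·√(V₂²−V₁²)/(V₁V₂).
√(V₂²−V₁²) = √(609²−315²) = 521.2 m/s; delay term = 2·41.2·521.2/(315·609) = 0.22388 s.
t = 99.0/609 + 0.22388 = 0.38644 s.

386.4 ms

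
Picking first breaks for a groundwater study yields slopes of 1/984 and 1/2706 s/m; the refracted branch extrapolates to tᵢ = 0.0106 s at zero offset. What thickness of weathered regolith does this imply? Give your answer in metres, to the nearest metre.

h = tᵢ·V₁·V₂ / (2·√(V₂²−V₁²)).
√(V₂²−V₁²) = √(2706² − 984²) = 2520.7 m/s.
h = 0.0106 s × 984 × 2706 / (2 × 2520.7) = 5.60 m.

6 m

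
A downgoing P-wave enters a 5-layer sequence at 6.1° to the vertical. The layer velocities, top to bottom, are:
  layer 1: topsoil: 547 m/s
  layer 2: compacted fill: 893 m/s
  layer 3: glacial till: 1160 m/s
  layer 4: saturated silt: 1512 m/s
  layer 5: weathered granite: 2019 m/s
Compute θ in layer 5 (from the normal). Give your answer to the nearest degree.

23°

Ray parameter p = sin 6.1° / 547 = 1.9427e-04 s/m.
sin θ_5 = p·V_5 = 1.9427e-04 × 2019 = 0.3922.
θ_5 = arcsin 0.3922 = 23.09°.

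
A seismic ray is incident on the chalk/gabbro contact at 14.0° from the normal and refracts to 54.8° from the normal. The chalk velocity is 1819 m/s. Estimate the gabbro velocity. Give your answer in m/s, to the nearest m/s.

6144 m/s

Snell's law: sin 14.0°/V₁ = sin 54.8°/V₂.
V₂ = V₁·sin 54.8°/sin 14.0° = 1819 × 3.3777 = 6144.08 m/s.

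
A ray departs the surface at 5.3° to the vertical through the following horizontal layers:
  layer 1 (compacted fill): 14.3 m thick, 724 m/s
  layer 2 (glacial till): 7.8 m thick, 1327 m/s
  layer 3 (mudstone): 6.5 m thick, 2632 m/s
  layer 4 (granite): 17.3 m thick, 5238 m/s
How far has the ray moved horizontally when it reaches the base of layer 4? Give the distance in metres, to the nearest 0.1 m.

20.5 m

Apply Snell's law at each interface; in layer i the horizontal offset is hᵢ·tan θᵢ.
Layer 1: θ = 5.30°; offset = 14.3·tan 5.30° = 1.327 m.
Layer 2: sin θ = 1327·sin 5.3°/724 = 0.1693, θ = 9.75°; offset = 7.8·tan 9.75° = 1.340 m.
Layer 3: sin θ = 2632·sin 5.3°/724 = 0.3358, θ = 19.62°; offset = 6.5·tan 19.62° = 2.317 m.
Layer 4: sin θ = 5238·sin 5.3°/724 = 0.6683, θ = 41.93°; offset = 17.3·tan 41.93° = 15.541 m.
Total horizontal offset = 20.525 m.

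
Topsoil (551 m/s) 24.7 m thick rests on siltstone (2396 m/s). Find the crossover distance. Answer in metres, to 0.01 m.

x_cross = 2h·√((V₂+V₁)/(V₂−V₁)).
(V₂+V₁)/(V₂−V₁) = (2396+551)/(2396−551) = 1.5973; √ = 1.2638.
x_cross = 2·24.7·1.2638 = 62.43 m.

62.43 m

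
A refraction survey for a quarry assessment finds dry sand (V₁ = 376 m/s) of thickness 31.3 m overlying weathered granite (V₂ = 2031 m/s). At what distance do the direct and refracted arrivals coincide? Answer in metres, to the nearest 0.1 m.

75.5 m

θ_c = arcsin(376/2031) = 10.67°, so cos θ_c = 0.9827 and tᵢ = 2h cos θ_c/V₁ = 0.1636 s.
At crossover x/V₁ = x/V₂ + tᵢ ⇒ x = tᵢ/(1/V₁ − 1/V₂) = 0.16361/(2.6596e-03 − 4.9237e-04) = 75.49 m.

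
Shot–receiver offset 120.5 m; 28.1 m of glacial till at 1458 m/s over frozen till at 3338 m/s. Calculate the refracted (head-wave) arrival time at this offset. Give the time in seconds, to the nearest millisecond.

t = x/V₂ + 2h·√(V₂²−V₁²)/(V₁V₂).
√(V₂²−V₁²) = √(3338²−1458²) = 3002.7 m/s; delay term = 2·28.1·3002.7/(1458·3338) = 0.03467 s.
t = 120.5/3338 + 0.03467 = 0.07077 s.

0.071 s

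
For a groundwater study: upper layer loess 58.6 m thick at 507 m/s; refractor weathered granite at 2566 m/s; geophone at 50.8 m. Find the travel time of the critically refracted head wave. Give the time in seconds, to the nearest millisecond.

t = x/V₂ + 2h·√(V₂²−V₁²)/(V₁V₂).
√(V₂²−V₁²) = √(2566²−507²) = 2515.4 m/s; delay term = 2·58.6·2515.4/(507·2566) = 0.22661 s.
t = 50.8/2566 + 0.22661 = 0.24640 s.

0.246 s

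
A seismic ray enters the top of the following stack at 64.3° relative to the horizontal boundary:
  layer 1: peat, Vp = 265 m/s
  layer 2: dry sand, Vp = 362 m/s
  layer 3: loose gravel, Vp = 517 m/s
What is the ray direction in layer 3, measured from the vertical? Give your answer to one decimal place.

57.8°

From the normal: θ₁ = 90° − 64.3° = 25.7°.
Snell's law across each interface conserves sin θ / V, so sin θ_3 = V_3·sin θ₁/V₁.
sin θ_3 = 517 × sin 25.7° / 265 = 0.8460.
θ_3 = arcsin 0.8460 = 57.78°.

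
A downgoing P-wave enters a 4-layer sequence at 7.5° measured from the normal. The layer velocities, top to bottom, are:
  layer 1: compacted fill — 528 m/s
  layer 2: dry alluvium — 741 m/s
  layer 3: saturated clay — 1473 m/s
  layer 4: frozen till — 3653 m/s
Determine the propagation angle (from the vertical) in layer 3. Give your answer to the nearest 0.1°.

21.4°

Ray parameter p = sin 7.5° / 528 = 2.4721e-04 s/m.
sin θ_3 = p·V_3 = 2.4721e-04 × 1473 = 0.3641.
θ_3 = arcsin 0.3641 = 21.35°.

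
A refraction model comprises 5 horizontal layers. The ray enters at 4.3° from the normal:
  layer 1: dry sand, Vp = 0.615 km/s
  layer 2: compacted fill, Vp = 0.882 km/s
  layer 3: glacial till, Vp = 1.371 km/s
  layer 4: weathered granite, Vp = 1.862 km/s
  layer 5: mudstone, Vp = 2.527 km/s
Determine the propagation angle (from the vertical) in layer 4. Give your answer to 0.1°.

13.1°

Ray parameter p = sin 4.3° / 0.615 = 1.2192e-01 s/km.
sin θ_4 = p·V_4 = 1.2192e-01 × 1.862 = 0.2270.
θ_4 = arcsin 0.2270 = 13.12°.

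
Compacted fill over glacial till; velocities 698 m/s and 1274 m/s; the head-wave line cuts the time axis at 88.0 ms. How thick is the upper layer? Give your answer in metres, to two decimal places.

θ_c = arcsin(698/1274) = 33.22°; cos θ_c = 0.8366.
tᵢ = 2h cos θ_c/V₁ ⇒ h = tᵢ·V₁/(2 cos θ_c) = 0.088·698/(2·0.8366) = 36.71 m.

36.71 m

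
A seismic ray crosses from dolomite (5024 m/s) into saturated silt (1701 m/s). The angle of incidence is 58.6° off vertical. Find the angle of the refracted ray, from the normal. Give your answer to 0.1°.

sin θ₁/V₁ = sin θ₂/V₂ ⇒ sin θ₂ = 1701·sin 58.6°/5024 = 1701·0.8536/5024 = 0.2890.
θ₂ = arcsin 0.2890 = 16.80° from the normal.

16.8°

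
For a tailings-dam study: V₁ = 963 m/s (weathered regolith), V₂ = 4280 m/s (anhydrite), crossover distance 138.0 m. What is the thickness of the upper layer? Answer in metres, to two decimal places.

54.88 m

h = (x_cross/2)·√((V₂−V₁)/(V₂+V₁)).
(V₂−V₁)/(V₂+V₁) = (4280−963)/(4280+963) = 0.6327; √ = 0.7954.
h = (138.0/2)·0.7954 = 54.88 m.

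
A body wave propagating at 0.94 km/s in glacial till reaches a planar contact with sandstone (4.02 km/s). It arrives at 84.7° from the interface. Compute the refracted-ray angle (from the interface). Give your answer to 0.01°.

66.73°

Angle from the normal: 90° − 84.7° = 5.3°.
sin θ₁/V₁ = sin θ₂/V₂ ⇒ sin θ₂ = 4.02·sin 5.3°/0.94 = 4.02·0.0924/0.94 = 0.3950.
θ₂ = arcsin 0.3950 = 23.27° from the normal.
From the interface: 90° − 23.27° = 66.73°.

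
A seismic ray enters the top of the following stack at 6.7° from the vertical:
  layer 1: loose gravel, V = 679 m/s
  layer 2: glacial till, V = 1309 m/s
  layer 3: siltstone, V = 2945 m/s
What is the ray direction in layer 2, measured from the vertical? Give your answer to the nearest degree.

Ray parameter p = sin 6.7° / 679 = 1.7183e-04 s/m.
sin θ_2 = p·V_2 = 1.7183e-04 × 1309 = 0.2249.
θ_2 = arcsin 0.2249 = 13.00°.

13°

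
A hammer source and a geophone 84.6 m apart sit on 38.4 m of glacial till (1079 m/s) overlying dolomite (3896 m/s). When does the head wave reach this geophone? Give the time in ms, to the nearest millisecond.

90 ms

t = x/V₂ + 2h·√(V₂²−V₁²)/(V₁V₂).
√(V₂²−V₁²) = √(3896²−1079²) = 3743.6 m/s; delay term = 2·38.4·3743.6/(1079·3896) = 0.06839 s.
t = 84.6/3896 + 0.06839 = 0.09011 s.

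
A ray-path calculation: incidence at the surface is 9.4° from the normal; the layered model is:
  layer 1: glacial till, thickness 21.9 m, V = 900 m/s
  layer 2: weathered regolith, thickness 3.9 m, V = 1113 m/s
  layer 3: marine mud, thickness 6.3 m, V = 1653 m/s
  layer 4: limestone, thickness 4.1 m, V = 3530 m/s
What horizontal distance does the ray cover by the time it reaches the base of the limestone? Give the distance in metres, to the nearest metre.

10 m

p = sin θ₁/V₁ = sin 9.4°/900 = 1.8147e-04 s/m is conserved through the stack.
Layer 1: θ = 9.40°; offset = 21.9·tan 9.40° = 3.626 m.
Layer 2: sin θ = p·1113 = 0.2020 → θ = 11.65°; offset = 3.9·tan 11.65° = 0.804 m.
Layer 3: sin θ = p·1653 = 0.3000 → θ = 17.46°; offset = 6.3·tan 17.46° = 1.981 m.
Layer 4: sin θ = p·3530 = 0.6406 → θ = 39.84°; offset = 4.1·tan 39.84° = 3.420 m.
Total horizontal offset = 9.831 m.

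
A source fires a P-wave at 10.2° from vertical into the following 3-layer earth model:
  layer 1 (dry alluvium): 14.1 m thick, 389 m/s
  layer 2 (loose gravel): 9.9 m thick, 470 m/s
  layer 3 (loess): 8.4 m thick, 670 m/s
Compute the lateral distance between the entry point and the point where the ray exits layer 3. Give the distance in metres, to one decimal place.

7.4 m

Apply Snell's law at each interface; in layer i the horizontal offset is hᵢ·tan θᵢ.
Layer 1: θ = 10.20°; offset = 14.1·tan 10.20° = 2.537 m.
Layer 2: sin θ = 470·sin 10.2°/389 = 0.2140, θ = 12.35°; offset = 9.9·tan 12.35° = 2.168 m.
Layer 3: sin θ = 670·sin 10.2°/389 = 0.3050, θ = 17.76°; offset = 8.4·tan 17.76° = 2.690 m.
Σ offsets = 7.396 m.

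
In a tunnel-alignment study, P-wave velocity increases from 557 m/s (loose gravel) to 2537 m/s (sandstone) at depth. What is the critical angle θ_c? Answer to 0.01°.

12.68°

At critical incidence the refracted ray runs along the interface (θ₂ = 90°), so sin θ_c = V₁/V₂.
θ_c = arcsin(557/2537) = arcsin 0.2196 = 12.68°.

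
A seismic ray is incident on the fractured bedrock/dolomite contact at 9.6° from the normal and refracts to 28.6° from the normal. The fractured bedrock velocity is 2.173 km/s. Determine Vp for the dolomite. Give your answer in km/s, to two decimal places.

6.24 km/s

sin 9.6° = 0.1668; sin 28.6° = 0.4787.
V₂ = V₁·(sin θ₂/sin θ₁) = 2.173·(0.4787/0.1668) = 6.24 km/s.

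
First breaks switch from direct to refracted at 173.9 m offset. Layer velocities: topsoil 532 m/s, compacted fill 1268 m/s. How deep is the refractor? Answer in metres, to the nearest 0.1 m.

x_cross = 2h·√((V₂+V₁)/(V₂−V₁)) → h = x_cross / (2·√((V₂+V₁)/(V₂−V₁))).
√((V₂+V₁)/(V₂−V₁)) = √((1268+532)/(1268−532)) = 1.5639.
h = 173.9 / (2·1.5639) = 55.60 m.

55.6 m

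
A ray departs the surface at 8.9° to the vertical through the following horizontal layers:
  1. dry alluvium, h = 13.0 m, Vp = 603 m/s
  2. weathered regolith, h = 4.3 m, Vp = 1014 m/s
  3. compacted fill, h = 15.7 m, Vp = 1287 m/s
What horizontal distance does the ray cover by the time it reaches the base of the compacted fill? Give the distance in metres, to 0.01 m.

Apply Snell's law at each interface; in layer i the horizontal offset is hᵢ·tan θᵢ.
Layer 1: θ = 8.90°; offset = 13.0·tan 8.90° = 2.0357 m.
Layer 2: sin θ = 1014·sin 8.9°/603 = 0.2602, θ = 15.08°; offset = 4.3·tan 15.08° = 1.1586 m.
Layer 3: sin θ = 1287·sin 8.9°/603 = 0.3302, θ = 19.28°; offset = 15.7·tan 19.28° = 5.4922 m.
Total horizontal offset = 8.6866 m.

8.69 m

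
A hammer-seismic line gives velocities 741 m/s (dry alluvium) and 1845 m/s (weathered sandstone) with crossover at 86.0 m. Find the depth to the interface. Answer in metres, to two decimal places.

h = (x_cross/2)·√((V₂−V₁)/(V₂+V₁)).
(V₂−V₁)/(V₂+V₁) = (1845−741)/(1845+741) = 0.4269; √ = 0.6534.
h = (86.0/2)·0.6534 = 28.10 m.

28.10 m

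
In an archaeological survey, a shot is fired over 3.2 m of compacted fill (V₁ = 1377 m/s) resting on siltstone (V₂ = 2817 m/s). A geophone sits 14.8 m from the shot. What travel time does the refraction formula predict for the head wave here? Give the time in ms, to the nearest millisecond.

θ_c = arcsin(V₁/V₂) = arcsin(1377/2817) = 29.26°, cos θ_c = 0.8724.
Intercept time tᵢ = 2h cos θ_c / V₁ = 2·3.2·0.8724/1377 = 0.00405 s.
t = x/V₂ + tᵢ = 14.8/2817 + 0.00405 = 0.00931 s.

9 ms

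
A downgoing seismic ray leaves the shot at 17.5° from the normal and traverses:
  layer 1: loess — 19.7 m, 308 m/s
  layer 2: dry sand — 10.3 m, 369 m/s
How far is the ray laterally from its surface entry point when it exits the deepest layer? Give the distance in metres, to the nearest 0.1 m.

10.2 m

Ray parameter p = sin 17.5° / 308 m/s = 9.7632e-04 s/m.
Layer 1: θ = 17.50°; offset = 19.7·tan 17.50° = 6.211 m.
Layer 2: sin θ = p·369 = 0.3603 → θ = 21.12°; offset = 10.3·tan 21.12° = 3.978 m.
Total horizontal offset = 10.189 m.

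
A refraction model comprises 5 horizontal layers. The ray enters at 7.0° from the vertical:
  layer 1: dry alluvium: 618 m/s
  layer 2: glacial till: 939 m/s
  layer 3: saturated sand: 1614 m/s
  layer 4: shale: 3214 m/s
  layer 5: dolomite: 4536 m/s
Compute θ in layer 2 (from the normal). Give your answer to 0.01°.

10.67°

Snell's law across each interface conserves sin θ / V, so sin θ_2 = V_2·sin θ₁/V₁.
sin θ_2 = 939 × sin 7.0° / 618 = 0.1852.
θ_2 = 10.67° from the vertical.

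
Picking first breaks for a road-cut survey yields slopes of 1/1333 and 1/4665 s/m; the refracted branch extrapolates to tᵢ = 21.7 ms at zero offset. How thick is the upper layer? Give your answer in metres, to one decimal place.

15.1 m

h = tᵢ·V₁·V₂ / (2·√(V₂²−V₁²)).
√(V₂²−V₁²) = √(4665² − 1333²) = 4470.5 m/s.
h = 0.0217 s × 1333 × 4665 / (2 × 4470.5) = 15.09 m.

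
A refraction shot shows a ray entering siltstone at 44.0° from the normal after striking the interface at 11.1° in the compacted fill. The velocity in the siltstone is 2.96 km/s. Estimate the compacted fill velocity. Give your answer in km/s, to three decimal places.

0.820 km/s

sin 11.1° = 0.1925; sin 44.0° = 0.6947.
V₁ = V₂·(sin θ₁/sin θ₂) = 2.96·(0.1925/0.6947) = 0.820 km/s.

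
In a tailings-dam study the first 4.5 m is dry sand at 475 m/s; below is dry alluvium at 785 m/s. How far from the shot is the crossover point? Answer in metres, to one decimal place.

θ_c = arcsin(475/785) = 37.24°, so cos θ_c = 0.7962 and tᵢ = 2h cos θ_c/V₁ = 0.0151 s.
At crossover x/V₁ = x/V₂ + tᵢ ⇒ x = tᵢ/(1/V₁ − 1/V₂) = 0.01509/(2.1053e-03 − 1.2739e-03) = 18.14 m.

18.1 m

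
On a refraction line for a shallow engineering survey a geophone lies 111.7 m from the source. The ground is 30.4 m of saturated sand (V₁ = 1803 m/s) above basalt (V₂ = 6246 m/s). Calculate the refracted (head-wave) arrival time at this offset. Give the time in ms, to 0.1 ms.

t = x/V₂ + 2h·√(V₂²−V₁²)/(V₁V₂).
√(V₂²−V₁²) = √(6246²−1803²) = 5980.1 m/s; delay term = 2·30.4·5980.1/(1803·6246) = 0.03229 s.
t = 111.7/6246 + 0.03229 = 0.05017 s.

50.2 ms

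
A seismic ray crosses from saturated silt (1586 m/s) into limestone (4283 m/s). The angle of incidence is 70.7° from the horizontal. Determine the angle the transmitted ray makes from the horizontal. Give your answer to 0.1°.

26.8°

Angle from the normal: 90° − 70.7° = 19.3°.
sin θ₁/V₁ = sin θ₂/V₂ ⇒ sin θ₂ = 4283·sin 19.3°/1586 = 4283·0.3305/1586 = 0.8926.
θ₂ = sin⁻¹(0.8926) = 63.20° (from vertical).
From the interface: 90° − 63.20° = 26.80°.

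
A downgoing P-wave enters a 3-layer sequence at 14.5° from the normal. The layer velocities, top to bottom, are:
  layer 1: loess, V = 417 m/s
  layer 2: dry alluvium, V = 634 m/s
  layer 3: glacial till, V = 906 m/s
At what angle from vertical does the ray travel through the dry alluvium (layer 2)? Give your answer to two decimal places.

Snell's law across each interface conserves sin θ / V, so sin θ_2 = V_2·sin θ₁/V₁.
sin θ_2 = 634 × sin 14.5° / 417 = 0.3807.
θ_2 = arcsin 0.3807 = 22.38°.

22.38°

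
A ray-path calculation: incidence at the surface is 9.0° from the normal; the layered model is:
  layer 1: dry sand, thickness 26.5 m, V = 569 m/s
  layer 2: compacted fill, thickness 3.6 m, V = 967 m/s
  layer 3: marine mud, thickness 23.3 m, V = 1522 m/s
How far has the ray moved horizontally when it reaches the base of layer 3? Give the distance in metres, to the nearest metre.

Apply Snell's law at each interface; in layer i the horizontal offset is hᵢ·tan θᵢ.
Layer 1: θ = 9.00°; offset = 26.5·tan 9.00° = 4.197 m.
Layer 2: sin θ = 967·sin 9.0°/569 = 0.2659, θ = 15.42°; offset = 3.6·tan 15.42° = 0.993 m.
Layer 3: sin θ = 1522·sin 9.0°/569 = 0.4184, θ = 24.74°; offset = 23.3·tan 24.74° = 10.735 m.
Σ offsets = 15.925 m.

16 m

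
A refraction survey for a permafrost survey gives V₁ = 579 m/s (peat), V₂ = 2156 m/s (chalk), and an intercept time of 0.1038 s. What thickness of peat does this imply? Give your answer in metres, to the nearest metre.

θ_c = arcsin(579/2156) = 15.58°; cos θ_c = 0.9633.
tᵢ = 2h cos θ_c/V₁ ⇒ h = tᵢ·V₁/(2 cos θ_c) = 0.1038·579/(2·0.9633) = 31.20 m.

31 m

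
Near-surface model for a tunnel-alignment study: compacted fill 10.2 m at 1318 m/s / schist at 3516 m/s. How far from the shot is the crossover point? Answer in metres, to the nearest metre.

θ_c = arcsin(1318/3516) = 22.02°, so cos θ_c = 0.9271 and tᵢ = 2h cos θ_c/V₁ = 0.0143 s.
At crossover x/V₁ = x/V₂ + tᵢ ⇒ x = tᵢ/(1/V₁ − 1/V₂) = 0.01435/(7.5873e-04 − 2.8441e-04) = 30.25 m.

30 m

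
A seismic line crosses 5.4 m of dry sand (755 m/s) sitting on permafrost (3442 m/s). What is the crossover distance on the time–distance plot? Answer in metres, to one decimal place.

θ_c = arcsin(755/3442) = 12.67°, so cos θ_c = 0.9756 and tᵢ = 2h cos θ_c/V₁ = 0.0140 s.
At crossover x/V₁ = x/V₂ + tᵢ ⇒ x = tᵢ/(1/V₁ − 1/V₂) = 0.01396/(1.3245e-03 − 2.9053e-04) = 13.50 m.

13.5 m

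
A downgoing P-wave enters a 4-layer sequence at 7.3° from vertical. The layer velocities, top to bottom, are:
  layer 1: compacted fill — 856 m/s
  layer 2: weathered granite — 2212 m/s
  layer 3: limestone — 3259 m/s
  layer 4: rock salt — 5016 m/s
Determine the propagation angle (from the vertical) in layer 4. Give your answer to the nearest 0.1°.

48.1°

Ray parameter p = sin 7.3° / 856 = 1.4844e-04 s/m.
sin θ_4 = p·V_4 = 1.4844e-04 × 5016 = 0.7446.
θ_4 = 48.12° from the vertical.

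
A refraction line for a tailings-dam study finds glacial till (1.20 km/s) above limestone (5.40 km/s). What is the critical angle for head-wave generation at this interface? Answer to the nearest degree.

13°

At critical incidence the refracted ray runs along the interface (θ₂ = 90°), so sin θ_c = V₁/V₂.
θ_c = arcsin(1.20/5.40) = arcsin 0.2222 = 12.84°.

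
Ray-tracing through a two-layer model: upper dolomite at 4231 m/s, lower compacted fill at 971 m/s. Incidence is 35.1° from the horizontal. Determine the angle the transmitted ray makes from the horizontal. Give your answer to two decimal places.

79.18°

Convert to the normal: θ₁ = 90° − 35.1° = 54.9°.
sin θ₁/V₁ = sin θ₂/V₂ ⇒ sin θ₂ = 971·sin 54.9°/4231 = 971·0.8181/4231 = 0.1878.
θ₂ = sin⁻¹(0.1878) = 10.82° (from vertical).
From the interface: 90° − 10.82° = 79.18°.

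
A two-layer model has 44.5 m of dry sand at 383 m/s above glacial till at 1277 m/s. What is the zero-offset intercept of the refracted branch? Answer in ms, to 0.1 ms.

221.7 ms

θ_c = arcsin(V₁/V₂) = arcsin(383/1277) = 17.45°; cos θ_c = 0.9540.
tᵢ = 2h·cos θ_c / V₁ = 2·44.5·0.9540 / 383 = 0.22168 s.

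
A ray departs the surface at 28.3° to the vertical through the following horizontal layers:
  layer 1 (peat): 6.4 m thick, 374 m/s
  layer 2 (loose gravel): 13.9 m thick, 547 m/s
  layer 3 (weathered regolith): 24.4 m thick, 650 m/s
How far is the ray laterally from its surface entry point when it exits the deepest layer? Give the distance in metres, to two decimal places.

52.30 m

p = sin θ₁/V₁ = sin 28.3°/374 = 1.2676e-03 s/m is conserved through the stack.
Layer 1: θ = 28.30°; offset = 6.4·tan 28.30° = 3.4460 m.
Layer 2: sin θ = p·547 = 0.6934 → θ = 43.90°; offset = 13.9·tan 43.90° = 13.3757 m.
Layer 3: sin θ = p·650 = 0.8240 → θ = 55.48°; offset = 24.4·tan 55.48° = 35.4786 m.
Summing the layer offsets gives 52.3003 m.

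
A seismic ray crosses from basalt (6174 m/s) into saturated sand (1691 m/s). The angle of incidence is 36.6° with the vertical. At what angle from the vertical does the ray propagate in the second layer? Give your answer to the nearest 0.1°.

9.4°

Snell's law: sin θ₂ = (V₂/V₁)·sin θ₁ = (1691/6174)·sin 36.6° = 0.1633.
θ₂ = sin⁻¹(0.1633) = 9.40° (from vertical).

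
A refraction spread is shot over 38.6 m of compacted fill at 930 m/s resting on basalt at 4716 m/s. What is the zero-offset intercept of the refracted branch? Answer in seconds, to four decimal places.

tᵢ = 2h·√(V₂²−V₁²)/(V₁V₂).
√(V₂²−V₁²) = √(4716²−930²) = 4623.4 m/s.
tᵢ = 2·38.6·4623.4/(930·4716) = 0.08138 s.

0.0814 s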